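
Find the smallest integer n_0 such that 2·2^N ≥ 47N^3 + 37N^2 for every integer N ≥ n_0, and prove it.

At N = 16: 131072 < 201984, so the inequality fails and n_0 ≥ 17. We prove 2·2^N ≥ 47N^3 + 37N^2 for all N ≥ 17.
Base case (N = 17): 2·2^N = 262144 and 47N^3 + 37N^2 = 241604, so 262144 ≥ 241604.
Suppose the result is true for N = k, so 2·2^k ≥ 47k^3 + 37k^2.
Then 2·2^(k + 1) = 2·(2·2^k) ≥ 2·(47k^3 + 37k^2).
Also, for k ≥ 17 we have 2·(47k^3 + 37k^2) ≥ 47(k+1)^3 + 37(k+1)^2, since 2·(47k^3 + 37k^2) − (47(k+1)^3 + 37(k+1)^2) = 47k^3 - 104k^2 - 215k - 84, which is nonnegative for all k ≥ 17.
Combining, 2·2^(k + 1) ≥ 47(k+1)^3 + 37(k+1)^2.
This completes the induction.
Hence the smallest such n_0 is 17.

n_0 = 17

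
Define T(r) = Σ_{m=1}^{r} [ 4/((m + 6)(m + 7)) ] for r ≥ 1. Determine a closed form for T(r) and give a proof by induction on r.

T(r) = 4r/(7(r + 7))

We claim T(r) = 4r/(7(r + 7)) for all r ≥ 1.
Base case (r = 1): T(1) = 1/14, and the closed form gives 1/14. They agree.
Suppose the result is true for r = m, so T(m) = 4m/(7(m + 7)).
Then T(m+1) = T(m) + (4/((m + 7)(m + 8))) = (4m/(7(m + 7))) + (4/((m + 7)(m + 8))).
Simplifying, T(m+1) = 4(m + 1)/(7(m + 8)) = 4(m+1)/(7((m+1) + 7)),
which is the closed form with r = m+1.
This completes the induction.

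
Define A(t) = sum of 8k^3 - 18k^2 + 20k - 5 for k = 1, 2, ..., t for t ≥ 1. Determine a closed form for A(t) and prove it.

We claim A(t) = t(2t^3 - 2t^2 + 3t + 2) for all t ≥ 1.
When t = 1: A(1) = 5, and the closed form gives 5. They agree.
Inductive step: assume the claim holds for t = k, so A(k) = k(2k^3 - 2k^2 + 3k + 2).
Then A(k+1) = A(k) + (8k^3 + 6k^2 + 8k + 5) = (k(2k^3 - 2k^2 + 3k + 2)) + (8k^3 + 6k^2 + 8k + 5).
Simplifying, A(k+1) = (k + 1)(2k^3 + 4k^2 + 5k + 5) = (k+1)(2(k+1)^3 - 2(k+1)^2 + 3(k+1) + 2),
which is the closed form with t = k+1.
Hence, by induction on t, the claim holds for every t ≥ 1.

A(t) = t(2t^3 - 2t^2 + 3t + 2)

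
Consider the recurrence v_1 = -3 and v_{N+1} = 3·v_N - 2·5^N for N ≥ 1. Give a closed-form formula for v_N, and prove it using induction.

v_N = 2·3^(N - 1) - 5^N

Computing the first terms: v_1 = -3, v_2 = -19, v_3 = -107. This suggests v_N = 2·3^(N - 1) - 5^N.
For the base case N = 1: the formula gives -3 = -3 = v_1.
Suppose the result is true for N = i, so v_i = 2·3^(i - 1) - 5^i.
Then v_{i+1} = 3·v_i - 2·5^i = 3·(2·3^(i - 1) - 5^i) - 2·5^i = 2·3^i - 5^(i + 1) = 2·3^((i+1) - 1) - 5^(i+1),
which is the claimed formula at N = i+1.
Hence, by induction on N, the claim holds for every N ≥ 1.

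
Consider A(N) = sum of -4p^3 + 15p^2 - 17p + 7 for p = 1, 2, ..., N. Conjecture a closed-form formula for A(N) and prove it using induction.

A(N) = -N(N^3 - 3N^2 + 2N - 1)

We claim A(N) = -N(N^3 - 3N^2 + 2N - 1) for all N ≥ 1.
Base step (N = 1): A(1) = 1, and the closed form gives 1. They agree.
Inductive step: assume the claim holds for N = p, so A(p) = p(-p^3 + 3p^2 - 2p + 1).
Then A(p+1) = A(p) + (-4p^3 + 3p^2 + p + 1) = (p(-p^3 + 3p^2 - 2p + 1)) + (-4p^3 + 3p^2 + p + 1).
Simplifying, A(p+1) = -(p + 1)(p^3 - p - 1) = -(p+1)((p+1)^3 - 3(p+1)^2 + 2(p+1) - 1),
which is the closed form with N = p+1.
Hence, by induction on N, the claim holds for every N ≥ 1.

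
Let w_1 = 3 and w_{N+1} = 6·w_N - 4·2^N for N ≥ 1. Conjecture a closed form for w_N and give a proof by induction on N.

w_N = 2^N + 6^(N - 1)

Computing the first terms: w_1 = 3, w_2 = 10, w_3 = 44. This suggests w_N = 2^N + 6^(N - 1).
For the base case N = 1: the formula gives 3 = 3 = w_1.
Inductive step: suppose the statement holds for some p ≥ 1, so w_p = 2^p + 6^(p - 1).
Then w_{p+1} = 6·w_p - 4·2^p = 6·(2^p + 6^(p - 1)) - 4·2^p = 2^(p + 1) + 6^p = 2^(p+1) + 6^((p+1) - 1),
which is the claimed formula at N = p+1.
Hence, by induction on N, the claim holds for every N ≥ 1.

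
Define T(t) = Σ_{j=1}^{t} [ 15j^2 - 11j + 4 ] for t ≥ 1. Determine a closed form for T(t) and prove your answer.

We claim T(t) = t(5t^2 + 2t + 1) for all t ≥ 1.
Base case (t = 1): T(1) = 8, and the closed form gives 8. They agree.
For the inductive step, assume it holds for an arbitrary j ≥ 1, so T(j) = j(5j^2 + 2j + 1).
Then T(j+1) = T(j) + (15j^2 + 19j + 8) = (j(5j^2 + 2j + 1)) + (15j^2 + 19j + 8).
Simplifying, T(j+1) = (j + 1)(5j^2 + 12j + 8) = (j+1)(5(j+1)^2 + 2(j+1) + 1),
which is the closed form with t = j+1.
By the principle of mathematical induction, the result holds for all t ≥ 1.

T(t) = t(5t^2 + 2t + 1)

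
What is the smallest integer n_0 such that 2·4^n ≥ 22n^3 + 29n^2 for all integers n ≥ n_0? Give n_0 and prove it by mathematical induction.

n_0 = 6

At n = 5: 2048 < 3475, so the inequality fails and n_0 ≥ 6. We prove 2·4^n ≥ 22n^3 + 29n^2 for all n ≥ 6.
For the base case n = 6: 2·4^n = 8192 and 22n^3 + 29n^2 = 5796, so 8192 ≥ 5796.
Suppose the result is true for n = k, so 2·4^k ≥ 22k^3 + 29k^2.
Then 2·4^(k + 1) = 4·(2·4^k) ≥ 4·(22k^3 + 29k^2).
Also, for k ≥ 6 we have 4·(22k^3 + 29k^2) ≥ 22(k+1)^3 + 29(k+1)^2, since 4·(22k^3 + 29k^2) − (22(k+1)^3 + 29(k+1)^2) = 66k^3 + 21k^2 - 124k - 51, which is nonnegative for all k ≥ 6.
Combining, 2·4^(k + 1) ≥ 22(k+1)^3 + 29(k+1)^2.
Hence, by induction on n, the claim holds for every n ≥ 6.
Hence the smallest such n_0 is 6.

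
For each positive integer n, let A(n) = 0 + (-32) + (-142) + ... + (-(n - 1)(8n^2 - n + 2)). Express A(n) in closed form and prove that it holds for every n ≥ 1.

A(n) = -n(n - 1)(2n^2 + 3n + 2)

We claim A(n) = -n(n - 1)(2n^2 + 3n + 2) for all n ≥ 1.
Base step (n = 1): A(1) = 0, and the closed form gives 0. They agree.
For the inductive step, assume it holds for an arbitrary k ≥ 1, so A(k) = k(-2k^3 - k^2 + k + 2).
Then A(k+1) = A(k) + (-k(-k + 8(k + 1)^2 + 1)) = (k(-2k^3 - k^2 + k + 2)) + (-k(-k + 8(k + 1)^2 + 1)).
Simplifying, A(k+1) = -k(k + 1)(2k^2 + 7k + 7) = -(k+1)((k+1) - 1)(2(k+1)^2 + 3(k+1) + 2),
which is the closed form with n = k+1.
This completes the induction.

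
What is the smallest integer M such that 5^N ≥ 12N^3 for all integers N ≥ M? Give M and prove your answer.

M = 5

At N = 4: 625 < 768, so the inequality fails and M ≥ 5. We prove 5^N ≥ 12N^3 for all N ≥ 5.
When N = 5: 5^N = 3125 and 12N^3 = 1500, so 3125 ≥ 1500.
Suppose the result is true for N = i, so 5^i ≥ 12i^3.
Then 5^(i + 1) = 5·(5^i) ≥ 5·(12i^3).
Also, for i ≥ 5 we have 5·(12i^3) ≥ 12(i+1)^3, since 5 ≥ (1 + 1/i)^3 for all i ≥ 5.
Combining, 5^(i + 1) ≥ 12(i+1)^3.
By the principle of mathematical induction, the result holds for all N ≥ 5.
Hence the smallest such M is 5.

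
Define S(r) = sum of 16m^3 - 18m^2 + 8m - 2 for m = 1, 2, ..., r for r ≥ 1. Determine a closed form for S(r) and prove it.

S(r) = r(4r^3 + 2r^2 - r - 1)

We claim S(r) = r(4r^3 + 2r^2 - r - 1) for all r ≥ 1.
Base step (r = 1): S(1) = 4, and the closed form gives 4. They agree.
Suppose the result is true for r = m, so S(m) = m(4m^3 + 2m^2 - m - 1).
Then S(m+1) = S(m) + (16m^3 + 30m^2 + 20m + 4) = (m(4m^3 + 2m^2 - m - 1)) + (16m^3 + 30m^2 + 20m + 4).
Simplifying, S(m+1) = (m + 1)(4m^3 + 14m^2 + 15m + 4) = (m+1)(4(m+1)^3 + 2(m+1)^2 - (m+1) - 1),
which is the closed form with r = m+1.
Hence, by induction on r, the claim holds for every r ≥ 1.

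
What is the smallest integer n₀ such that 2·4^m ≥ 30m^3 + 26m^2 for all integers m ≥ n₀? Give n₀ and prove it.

n₀ = 6

At m = 5: 2048 < 4400, so the inequality fails and n₀ ≥ 6. We prove 2·4^m ≥ 30m^3 + 26m^2 for all m ≥ 6.
Base case (m = 6): 2·4^m = 8192 and 30m^3 + 26m^2 = 7416, so 8192 ≥ 7416.
Suppose the result is true for m = r, so 2·4^r ≥ 30r^3 + 26r^2.
Then 2·4^(r + 1) = 4·(2·4^r) ≥ 4·(30r^3 + 26r^2).
Also, for r ≥ 6 we have 4·(30r^3 + 26r^2) ≥ 30(r+1)^3 + 26(r+1)^2, since 4·(30r^3 + 26r^2) − (30(r+1)^3 + 26(r+1)^2) = 90r^3 - 12r^2 - 142r - 56, which is nonnegative for all r ≥ 6.
Combining, 2·4^(r + 1) ≥ 30(r+1)^3 + 26(r+1)^2.
By the principle of mathematical induction, the result holds for all m ≥ 6.
Hence the smallest such n₀ is 6.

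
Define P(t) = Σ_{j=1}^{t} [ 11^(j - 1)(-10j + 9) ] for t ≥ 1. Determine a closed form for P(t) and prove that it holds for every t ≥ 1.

We claim P(t) = 11^t(-t + 1) - 1 for all t ≥ 1.
Base step (t = 1): P(1) = -1, and the closed form gives -1. They agree.
Inductive step: suppose the statement holds for some j ≥ 1, so P(j) = 11^j(-j + 1) - 1.
Then P(j+1) = P(j) + (11^j(-10j - 1)) = (11^j(-j + 1) - 1) + (11^j(-10j - 1)).
Simplifying, P(j+1) = -11·11^j·j - 1 = 11^(j+1)(-(j+1) + 1) - 1,
which is the closed form with t = j+1.
By the principle of mathematical induction, the result holds for all t ≥ 1.

P(t) = 11^t(-t + 1) - 1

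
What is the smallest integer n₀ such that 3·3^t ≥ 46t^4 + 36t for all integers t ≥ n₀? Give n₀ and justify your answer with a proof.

At t = 11: 531441 < 673882, so the inequality fails and n₀ ≥ 12. We prove 3·3^t ≥ 46t^4 + 36t for all t ≥ 12.
Base case (t = 12): 3·3^t = 1594323 and 46t^4 + 36t = 954288, so 1594323 ≥ 954288.
Suppose the result is true for t = i, so 3·3^i ≥ 46i^4 + 36i.
Then 3·3^(i + 1) = 3·(3·3^i) ≥ 3·(46i^4 + 36i).
Also, for i ≥ 12 we have 3·(46i^4 + 36i) ≥ 46(i+1)^4 + 36(i+1), since 3·(46i^4 + 36i) − (46(i+1)^4 + 36(i+1)) = 92i^4 - 184i^3 - 276i^2 - 112i - 82, which is nonnegative for all i ≥ 12.
Combining, 3·3^(i + 1) ≥ 46(i+1)^4 + 36(i+1).
By induction, the statement is established for all t ≥ 12.
Hence the smallest such n₀ is 12.

n₀ = 12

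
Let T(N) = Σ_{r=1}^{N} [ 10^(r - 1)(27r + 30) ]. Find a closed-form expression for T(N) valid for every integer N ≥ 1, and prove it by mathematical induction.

T(N) = 3·10^N(N + 1) - 3

We claim T(N) = 3·10^N(N + 1) - 3 for all N ≥ 1.
For the base case N = 1: T(1) = 57, and the closed form gives 57. They agree.
For the inductive step, assume it holds for an arbitrary r ≥ 1, so T(r) = 3·10^r(r + 1) - 3.
Then T(r+1) = T(r) + (10^r(27r + 57)) = (3·10^r(r + 1) - 3) + (10^r(27r + 57)).
Simplifying, T(r+1) = 30·10^r·r + 60·10^r - 3 = 3·10^(r+1)((r+1) + 1) - 3,
which is the closed form with N = r+1.
By the principle of mathematical induction, the result holds for all N ≥ 1.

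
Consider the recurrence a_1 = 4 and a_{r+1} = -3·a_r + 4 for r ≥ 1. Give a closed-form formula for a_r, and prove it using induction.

Computing the first terms: a_1 = 4, a_2 = -8, a_3 = 28. This suggests a_r = -(-3)^r + 1.
Base case (r = 1): the formula gives 4 = 4 = a_1.
Inductive step: suppose the statement holds for some k ≥ 1, so a_k = -(-3)^k + 1.
Then a_{k+1} = -3·a_k + 4 = -3·(-(-3)^k + 1) + 4 = -(-3)^(k + 1) + 1,
which is the claimed formula at r = k+1.
By the principle of mathematical induction, the result holds for all r ≥ 1.

a_r = -(-3)^r + 1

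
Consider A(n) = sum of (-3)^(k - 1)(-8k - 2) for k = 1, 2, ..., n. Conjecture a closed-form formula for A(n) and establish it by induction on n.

We claim A(n) = (-3)^n(2n + 1) - 1 for all n ≥ 1.
For the base case n = 1: A(1) = -10, and the closed form gives -10. They agree.
For the inductive step, assume it holds for an arbitrary k ≥ 1, so A(k) = (-3)^k(2k + 1) - 1.
Then A(k+1) = A(k) + ((-3)^k(-8k - 10)) = ((-3)^k(2k + 1) - 1) + ((-3)^k(-8k - 10)).
Simplifying, A(k+1) = -6(-3)^k·k - 9(-3)^k - 1 = (-3)^(k+1)(2(k+1) + 1) - 1,
which is the closed form with n = k+1.
By induction, the statement is established for all n ≥ 1.

A(n) = (-3)^n(2n + 1) - 1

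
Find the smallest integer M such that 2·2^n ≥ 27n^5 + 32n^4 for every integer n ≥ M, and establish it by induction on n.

M = 28

At n = 27: 268435456 < 404426601, so the inequality fails and M ≥ 28. We prove 2·2^n ≥ 27n^5 + 32n^4 for all n ≥ 28.
For the base case n = 28: 2·2^n = 536870912 and 27n^5 + 32n^4 = 484348928, so 536870912 ≥ 484348928.
For the inductive step, assume it holds for an arbitrary j ≥ 28, so 2·2^j ≥ 27j^5 + 32j^4.
Then 2·2^(j + 1) = 2·(2·2^j) ≥ 2·(27j^5 + 32j^4).
Also, for j ≥ 28 we have 2·(27j^5 + 32j^4) ≥ 27(j+1)^5 + 32(j+1)^4, since 2·(27j^5 + 32j^4) − (27(j+1)^5 + 32(j+1)^4) = 27j^5 - 103j^4 - 398j^3 - 462j^2 - 263j - 59, which is nonnegative for all j ≥ 28.
Combining, 2·2^(j + 1) ≥ 27(j+1)^5 + 32(j+1)^4.
Hence, by induction on n, the claim holds for every n ≥ 28.
Hence the smallest such M is 28.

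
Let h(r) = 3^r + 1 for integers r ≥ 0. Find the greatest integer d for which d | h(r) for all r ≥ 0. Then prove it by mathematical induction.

Computing the first values: h(0) = 2 and h(1) = 4; gcd(2, 4) = 2, so d ≤ 2.
We prove 2 | 3^r + 1 for all r ≥ 0 by induction on r.
For the base case r = 0: h(0) = 2 = 2·(1), so 2 | h(0).
Inductive step: suppose the statement holds for some i ≥ 0, i.e. 2 | h(i). Then
h(i+1) = 3^(i+1) + 1 = 3·(3^i + 1) - 2 = 3·h(i) - 2. The first term is divisible by 2 by the inductive hypothesis, and -2 is divisible by 2. Hence 2 | h(i+1).
This completes the induction.
Therefore the largest such d is 2.

d = 2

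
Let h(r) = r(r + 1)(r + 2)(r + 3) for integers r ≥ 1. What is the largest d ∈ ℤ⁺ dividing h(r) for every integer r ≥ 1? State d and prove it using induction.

Computing the first values: h(1) = 24 and h(2) = 120; gcd(24, 120) = 24, so d ≤ 24.
We prove 24 | r(r + 1)(r + 2)(r + 3) for all r ≥ 1 by induction on r.
Base case (r = 1): h(1) = 24 = 24·(1), so 24 | h(1).
Inductive step: assume the claim holds for r = k, i.e. 24 | h(k). Then
h(k+1) − h(k) = (k+1)·(k+2)·(k+3)·(k+4) − k·(k+1)·(k+2)·(k+3) = (k+1)·(k+2)·(k+3)·[(k+4) − k] = 4·(k+1)·(k+2)·(k+3). The product of 3 consecutive integers is divisible by (3)! = 6, so h(k+1) − h(k) is divisible by 4·6 = 24. By the inductive hypothesis 24 | h(k), hence 24 | h(k+1).
By induction, the statement is established for all r ≥ 1.
Therefore the largest such d is 24.

d = 24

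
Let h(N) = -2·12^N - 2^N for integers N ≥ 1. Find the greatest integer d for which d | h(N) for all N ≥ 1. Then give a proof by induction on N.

d = 2

Computing the first values: h(1) = -26 and h(2) = -292; gcd(-26, -292) = 2, so d ≤ 2.
We prove 2 | -2·12^N - 2^N for all N ≥ 1 by induction on N.
For the base case N = 1: h(1) = -26 = 2·(-13), so 2 | h(1).
Inductive step: suppose the statement holds for some j ≥ 1, i.e. 2 | h(j). Then
h(j+1) − 12·h(j) = (-2·12^(j+1) - 2^(j+1)) − 12·(-2·12^j - 2^j) = (-1)·2^j·(2 − 12) = (10)·2^j. Since 2 | h(j) by the inductive hypothesis, 2 | 12·h(j); and 2 | 10 since 10 = 2·5. Therefore 2 | h(j+1).
By induction, the statement is established for all N ≥ 1.
Therefore the largest such d is 2.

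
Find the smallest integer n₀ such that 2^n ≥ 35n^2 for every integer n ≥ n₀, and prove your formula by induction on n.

At n = 12: 4096 < 5040, so the inequality fails and n₀ ≥ 13. We prove 2^n ≥ 35n^2 for all n ≥ 13.
Base case (n = 13): 2^n = 8192 and 35n^2 = 5915, so 8192 ≥ 5915.
Suppose the result is true for n = k, so 2^k ≥ 35k^2.
Then 2^(k + 1) = 2·(2^k) ≥ 2·(35k^2).
Also, for k ≥ 13 we have 2·(35k^2) ≥ 35(k+1)^2, since 2 ≥ (1 + 1/k)^2 for all k ≥ 13.
Combining, 2^(k + 1) ≥ 35(k+1)^2.
By induction, the statement is established for all n ≥ 13.
Hence the smallest such n₀ is 13.

n₀ = 13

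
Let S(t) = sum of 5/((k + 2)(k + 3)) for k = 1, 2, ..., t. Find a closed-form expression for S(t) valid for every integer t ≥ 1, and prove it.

We claim S(t) = 5t/(3(t + 3)) for all t ≥ 1.
Base step (t = 1): S(1) = 5/12, and the closed form gives 5/12. They agree.
Inductive step: assume the claim holds for t = k, so S(k) = 5k/(3(k + 3)).
Then S(k+1) = S(k) + (5/((k + 3)(k + 4))) = (5k/(3(k + 3))) + (5/((k + 3)(k + 4))).
Simplifying, S(k+1) = 5(k + 1)/(3(k + 4)) = 5(k+1)/(3((k+1) + 3)),
which is the closed form with t = k+1.
This completes the induction.

S(t) = 5t/(3(t + 3))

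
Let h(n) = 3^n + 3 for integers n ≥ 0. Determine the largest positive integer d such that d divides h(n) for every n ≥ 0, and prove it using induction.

Computing the first values: h(0) = 4 and h(1) = 6; gcd(4, 6) = 2, so d ≤ 2.
We prove 2 | 3^n + 3 for all n ≥ 0 by induction on n.
When n = 0: h(0) = 4 = 2·(2), so 2 | h(0).
For the inductive step, assume it holds for an arbitrary j ≥ 0, i.e. 2 | h(j). Then
h(j+1) = 3^(j+1) + 3 = 3·(3^j + 3) - 6 = 3·h(j) - 6. The first term is divisible by 2 by the inductive hypothesis, and -6 is divisible by 2. Hence 2 | h(j+1).
This completes the induction.
Therefore the largest such d is 2.

d = 2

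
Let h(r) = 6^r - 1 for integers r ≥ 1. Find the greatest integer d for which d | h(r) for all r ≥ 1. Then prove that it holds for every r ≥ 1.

Computing the first values: h(1) = 5 and h(2) = 35; gcd(5, 35) = 5, so d ≤ 5.
We prove 5 | 6^r - 1 for all r ≥ 1 by induction on r.
For the base case r = 1: h(1) = 5 = 5·(1), so 5 | h(1).
Inductive step: suppose the statement holds for some k ≥ 1, i.e. 5 | h(k). Then
6^{k+1} − 1^{k+1} = 6·6^k − 1·1^k = 6·(6^k − 1^k) + (5)·1^k. The first term is divisible by 5 by the inductive hypothesis, and the second term (5)·1^k is divisible by 5 since 5 | 5. Hence 5 | h(k+1).
Hence, by induction on r, the claim holds for every r ≥ 1.
Therefore the largest such d is 5.

d = 5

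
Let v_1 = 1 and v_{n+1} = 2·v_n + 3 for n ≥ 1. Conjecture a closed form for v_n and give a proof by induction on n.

Computing the first terms: v_1 = 1, v_2 = 5, v_3 = 13. This suggests v_n = 2^(n + 1) - 3.
Base step (n = 1): the formula gives 1 = 1 = v_1.
For the inductive step, assume it holds for an arbitrary p ≥ 1, so v_p = 2^(p + 1) - 3.
Then v_{p+1} = 2·v_p + 3 = 2·(2^(p + 1) - 3) + 3 = 2^(p + 2) - 3 = 2^((p+1) + 1) - 3,
which is the claimed formula at n = p+1.
This completes the induction.

v_n = 2^(n + 1) - 3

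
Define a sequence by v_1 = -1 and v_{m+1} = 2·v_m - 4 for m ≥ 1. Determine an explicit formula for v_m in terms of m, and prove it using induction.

v_m = -5·2^(m - 1) + 4

Computing the first terms: v_1 = -1, v_2 = -6, v_3 = -16. This suggests v_m = -5·2^(m - 1) + 4.
When m = 1: the formula gives -1 = -1 = v_1.
For the inductive step, assume it holds for an arbitrary j ≥ 1, so v_j = -5·2^(j - 1) + 4.
Then v_{j+1} = 2·v_j - 4 = 2·(-5·2^(j - 1) + 4) - 4 = -5·2^j + 4 = -5·2^((j+1) - 1) + 4,
which is the claimed formula at m = j+1.
Hence, by induction on m, the claim holds for every m ≥ 1.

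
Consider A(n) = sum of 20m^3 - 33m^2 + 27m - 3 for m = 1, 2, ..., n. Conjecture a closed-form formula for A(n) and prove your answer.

A(n) = n(5n^3 - n^2 + 2n + 5)

We claim A(n) = n(5n^3 - n^2 + 2n + 5) for all n ≥ 1.
Base step (n = 1): A(1) = 11, and the closed form gives 11. They agree.
Inductive step: assume the claim holds for n = m, so A(m) = m(5m^3 - m^2 + 2m + 5).
Then A(m+1) = A(m) + (20m^3 + 27m^2 + 21m + 11) = (m(5m^3 - m^2 + 2m + 5)) + (20m^3 + 27m^2 + 21m + 11).
Simplifying, A(m+1) = (m + 1)(5m^3 + 14m^2 + 15m + 11) = (m+1)(5(m+1)^3 - (m+1)^2 + 2(m+1) + 5),
which is the closed form with n = m+1.
By induction, the statement is established for all n ≥ 1.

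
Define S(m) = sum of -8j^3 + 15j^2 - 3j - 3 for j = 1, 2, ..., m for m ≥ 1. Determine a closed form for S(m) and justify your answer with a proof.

We claim S(m) = -m(2m - 1)(m^2 - 2) for all m ≥ 1.
Base step (m = 1): S(1) = 1, and the closed form gives 1. They agree.
For the inductive step, assume it holds for an arbitrary j ≥ 1, so S(j) = j(-2j^3 + j^2 + 4j - 2).
Then S(j+1) = S(j) + (-8j^3 - 9j^2 + 3j + 1) = (j(-2j^3 + j^2 + 4j - 2)) + (-8j^3 - 9j^2 + 3j + 1).
Simplifying, S(j+1) = -(j + 1)(2j + 1)(j^2 + 2j - 1) = -(j+1)(2(j+1) - 1)((j+1)^2 - 2),
which is the closed form with m = j+1.
By induction, the statement is established for all m ≥ 1.

S(m) = -m(2m - 1)(m^2 - 2)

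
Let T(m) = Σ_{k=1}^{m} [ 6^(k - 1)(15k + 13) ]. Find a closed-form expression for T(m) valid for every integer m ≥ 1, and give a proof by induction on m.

T(m) = 6^m(3m + 2) - 2

We claim T(m) = 6^m(3m + 2) - 2 for all m ≥ 1.
When m = 1: T(1) = 28, and the closed form gives 28. They agree.
Inductive step: assume the claim holds for m = k, so T(k) = 6^k(3k + 2) - 2.
Then T(k+1) = T(k) + (6^k(15k + 28)) = (6^k(3k + 2) - 2) + (6^k(15k + 28)).
Simplifying, T(k+1) = 18·6^k·k + 30·6^k - 2 = 6^(k+1)(3(k+1) + 2) - 2,
which is the closed form with m = k+1.
Hence, by induction on m, the claim holds for every m ≥ 1.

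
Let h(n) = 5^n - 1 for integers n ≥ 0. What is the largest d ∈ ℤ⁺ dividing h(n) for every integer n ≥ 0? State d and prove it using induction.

Computing the first values: h(0) = 0 and h(1) = 4; gcd(0, 4) = 4, so d ≤ 4.
We prove 4 | 5^n - 1 for all n ≥ 0 by induction on n.
Base step (n = 0): h(0) = 0 = 4·(0), so 4 | h(0).
For the inductive step, assume it holds for an arbitrary r ≥ 0, i.e. 4 | h(r). Then
h(r+1) = 5^(r+1) - 1 = 5·(5^r - 1) + 4 = 5·h(r) + 4. The first term is divisible by 4 by the inductive hypothesis, and 4 is divisible by 4. Hence 4 | h(r+1).
Hence, by induction on n, the claim holds for every n ≥ 0.
Therefore the largest such d is 4.

d = 4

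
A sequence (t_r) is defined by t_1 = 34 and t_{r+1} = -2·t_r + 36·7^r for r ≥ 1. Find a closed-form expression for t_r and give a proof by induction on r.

Computing the first terms: t_1 = 34, t_2 = 184, t_3 = 1396. This suggests t_r = -3(-2)^r + 4·7^r.
For the base case r = 1: the formula gives 34 = 34 = t_1.
For the inductive step, assume it holds for an arbitrary j ≥ 1, so t_j = -3(-2)^j + 4·7^j.
Then t_{j+1} = -2·t_j + 36·7^j = -2·(-3(-2)^j + 4·7^j) + 36·7^j = -3(-2)^(j + 1) + 4·7^(j + 1),
which is the claimed formula at r = j+1.
By induction, the statement is established for all r ≥ 1.

t_r = -3(-2)^r + 4·7^r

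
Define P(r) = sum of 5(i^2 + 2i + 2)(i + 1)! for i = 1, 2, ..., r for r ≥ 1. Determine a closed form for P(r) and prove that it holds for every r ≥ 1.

P(r) = (5r + 5)(r + 2)! - 10

We claim P(r) = (5r + 5)(r + 2)! - 10 for all r ≥ 1.
For the base case r = 1: P(1) = 50, and the closed form gives 50. They agree.
Suppose the result is true for r = i, so P(i) = (5i + 5)(i + 2)! - 10.
Then P(i+1) = P(i) + (5(i^2 + 4i + 5)(i + 2)!) = ((5i + 5)(i + 2)! - 10) + (5(i^2 + 4i + 5)(i + 2)!).
Simplifying, P(i+1) = (5(i+1) + 5)((i+1) + 2)! - 10,
which is the closed form with r = i+1.
This completes the induction.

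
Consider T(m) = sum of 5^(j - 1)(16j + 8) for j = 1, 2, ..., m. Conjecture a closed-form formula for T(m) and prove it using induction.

We claim T(m) = 5^m(4m + 1) - 1 for all m ≥ 1.
Base case (m = 1): T(1) = 24, and the closed form gives 24. They agree.
Suppose the result is true for m = j, so T(j) = 5^j(4j + 1) - 1.
Then T(j+1) = T(j) + (5^j(16j + 24)) = (5^j(4j + 1) - 1) + (5^j(16j + 24)).
Simplifying, T(j+1) = 20·5^j·j + 25·5^j - 1 = 5^(j+1)(4(j+1) + 1) - 1,
which is the closed form with m = j+1.
By the principle of mathematical induction, the result holds for all m ≥ 1.

T(m) = 5^m(4m + 1) - 1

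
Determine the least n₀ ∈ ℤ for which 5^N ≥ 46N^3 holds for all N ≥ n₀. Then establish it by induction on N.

At N = 5: 3125 < 5750, so the inequality fails and n₀ ≥ 6. We prove 5^N ≥ 46N^3 for all N ≥ 6.
Base case (N = 6): 5^N = 15625 and 46N^3 = 9936, so 15625 ≥ 9936.
Inductive step: suppose the statement holds for some r ≥ 6, so 5^r ≥ 46r^3.
Then 5^(r + 1) = 5·(5^r) ≥ 5·(46r^3).
Also, for r ≥ 6 we have 5·(46r^3) ≥ 46(r+1)^3, since 5 ≥ (1 + 1/r)^3 for all r ≥ 6.
Combining, 5^(r + 1) ≥ 46(r+1)^3.
Hence, by induction on N, the claim holds for every N ≥ 6.
Hence the smallest such n₀ is 6.

n₀ = 6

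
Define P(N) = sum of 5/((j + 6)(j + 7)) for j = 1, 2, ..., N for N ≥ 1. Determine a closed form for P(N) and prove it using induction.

P(N) = 5N/(7(N + 7))

We claim P(N) = 5N/(7(N + 7)) for all N ≥ 1.
When N = 1: P(1) = 5/56, and the closed form gives 5/56. They agree.
For the inductive step, assume it holds for an arbitrary j ≥ 1, so P(j) = 5j/(7(j + 7)).
Then P(j+1) = P(j) + (5/((j + 7)(j + 8))) = (5j/(7(j + 7))) + (5/((j + 7)(j + 8))).
Simplifying, P(j+1) = 5(j + 1)/(7(j + 8)) = 5(j+1)/(7((j+1) + 7)),
which is the closed form with N = j+1.
This completes the induction.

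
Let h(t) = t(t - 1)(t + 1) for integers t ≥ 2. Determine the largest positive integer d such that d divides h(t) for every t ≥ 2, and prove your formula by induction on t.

Computing the first values: h(2) = 6 and h(3) = 24; gcd(6, 24) = 6, so d ≤ 6.
We prove 6 | t(t - 1)(t + 1) for all t ≥ 2 by induction on t.
For the base case t = 2: h(2) = 6 = 6·(1), so 6 | h(2).
For the inductive step, assume it holds for an arbitrary i ≥ 2, i.e. 6 | h(i). Then
h(i+1) − h(i) = i·(i+1)·(i+2) − (i-1)·i·(i+1) = i·(i+1)·[(i+2) − (i-1)] = 3·i·(i+1). The product of 2 consecutive integers is divisible by (2)! = 2, so h(i+1) − h(i) is divisible by 3·2 = 6. By the inductive hypothesis 6 | h(i), hence 6 | h(i+1).
By induction, the statement is established for all t ≥ 2.
Therefore the largest such d is 6.

d = 6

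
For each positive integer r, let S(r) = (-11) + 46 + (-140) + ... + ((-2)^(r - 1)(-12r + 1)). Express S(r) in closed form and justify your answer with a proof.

We claim S(r) = (-2)^r(4r + 1) - 1 for all r ≥ 1.
Base step (r = 1): S(1) = -11, and the closed form gives -11. They agree.
Suppose the result is true for r = k, so S(k) = (-2)^k(4k + 1) - 1.
Then S(k+1) = S(k) + ((-2)^k(-12k - 11)) = ((-2)^k(4k + 1) - 1) + ((-2)^k(-12k - 11)).
Simplifying, S(k+1) = -8(-2)^k·k - 10(-2)^k - 1 = (-2)^(k+1)(4(k+1) + 1) - 1,
which is the closed form with r = k+1.
By induction, the statement is established for all r ≥ 1.

S(r) = (-2)^r(4r + 1) - 1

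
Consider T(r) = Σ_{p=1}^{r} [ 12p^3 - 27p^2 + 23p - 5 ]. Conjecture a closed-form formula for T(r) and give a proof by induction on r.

We claim T(r) = r(3r^3 - 3r^2 + r + 2) for all r ≥ 1.
When r = 1: T(1) = 3, and the closed form gives 3. They agree.
Suppose the result is true for r = p, so T(p) = p(3p^3 - 3p^2 + p + 2).
Then T(p+1) = T(p) + (12p^3 + 9p^2 + 5p + 3) = (p(3p^3 - 3p^2 + p + 2)) + (12p^3 + 9p^2 + 5p + 3).
Simplifying, T(p+1) = (p + 1)(3p^3 + 6p^2 + 4p + 3) = (p+1)(3(p+1)^3 - 3(p+1)^2 + (p+1) + 2),
which is the closed form with r = p+1.
By induction, the statement is established for all r ≥ 1.

T(r) = r(3r^3 - 3r^2 + r + 2)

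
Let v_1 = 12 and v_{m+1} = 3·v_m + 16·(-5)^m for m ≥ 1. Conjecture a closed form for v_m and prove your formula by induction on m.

Computing the first terms: v_1 = 12, v_2 = -44, v_3 = 268. This suggests v_m = -2(-5)^m + 2·3^(m - 1).
Base step (m = 1): the formula gives 12 = 12 = v_1.
For the inductive step, assume it holds for an arbitrary p ≥ 1, so v_p = -2(-5)^p + 2·3^(p - 1).
Then v_{p+1} = 3·v_p + 16·(-5)^p = 3·(-2(-5)^p + 2·3^(p - 1)) + 16·(-5)^p = -2(-5)^(p + 1) + 2·3^p = -2(-5)^(p+1) + 2·3^((p+1) - 1),
which is the claimed formula at m = p+1.
Hence, by induction on m, the claim holds for every m ≥ 1.

v_m = -2(-5)^m + 2·3^(m - 1)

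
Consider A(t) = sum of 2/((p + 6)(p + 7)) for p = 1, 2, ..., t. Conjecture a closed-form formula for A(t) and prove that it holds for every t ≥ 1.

A(t) = 2t/(7(t + 7))

We claim A(t) = 2t/(7(t + 7)) for all t ≥ 1.
For the base case t = 1: A(1) = 1/28, and the closed form gives 1/28. They agree.
Inductive step: assume the claim holds for t = p, so A(p) = 2p/(7(p + 7)).
Then A(p+1) = A(p) + (2/((p + 7)(p + 8))) = (2p/(7(p + 7))) + (2/((p + 7)(p + 8))).
Simplifying, A(p+1) = 2(p + 1)/(7(p + 8)) = 2(p+1)/(7((p+1) + 7)),
which is the closed form with t = p+1.
By the principle of mathematical induction, the result holds for all t ≥ 1.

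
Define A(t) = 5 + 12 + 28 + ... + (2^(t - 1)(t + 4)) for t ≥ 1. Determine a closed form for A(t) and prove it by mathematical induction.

A(t) = 2^t(t + 3) - 3

We claim A(t) = 2^t(t + 3) - 3 for all t ≥ 1.
Base step (t = 1): A(1) = 5, and the closed form gives 5. They agree.
Suppose the result is true for t = p, so A(p) = 2^p(p + 3) - 3.
Then A(p+1) = A(p) + (2^p(p + 5)) = (2^p(p + 3) - 3) + (2^p(p + 5)).
Simplifying, A(p+1) = 2^(p + 1)p + 2^(p + 3) - 3 = 2^(p+1)((p+1) + 3) - 3,
which is the closed form with t = p+1.
By the principle of mathematical induction, the result holds for all t ≥ 1.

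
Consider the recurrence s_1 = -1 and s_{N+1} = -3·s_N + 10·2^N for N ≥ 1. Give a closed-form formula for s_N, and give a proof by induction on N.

s_N = -5(-3)^(N - 1) + 2^(N + 1)

Computing the first terms: s_1 = -1, s_2 = 23, s_3 = -29. This suggests s_N = -5(-3)^(N - 1) + 2^(N + 1).
When N = 1: the formula gives -1 = -1 = s_1.
For the inductive step, assume it holds for an arbitrary j ≥ 1, so s_j = -5(-3)^(j - 1) + 2^(j + 1).
Then s_{j+1} = -3·s_j + 10·2^j = -3·(-5(-3)^(j - 1) + 2^(j + 1)) + 10·2^j = -5(-3)^j + 2^(j + 2) = -5(-3)^((j+1) - 1) + 2^((j+1) + 1),
which is the claimed formula at N = j+1.
By the principle of mathematical induction, the result holds for all N ≥ 1.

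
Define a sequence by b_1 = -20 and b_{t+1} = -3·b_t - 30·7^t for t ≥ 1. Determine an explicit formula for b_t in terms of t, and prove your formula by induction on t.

b_t = (-3)^(t - 1) - 3·7^t

Computing the first terms: b_1 = -20, b_2 = -150, b_3 = -1020. This suggests b_t = (-3)^(t - 1) - 3·7^t.
For the base case t = 1: the formula gives -20 = -20 = b_1.
For the inductive step, assume it holds for an arbitrary i ≥ 1, so b_i = (-3)^(i - 1) - 3·7^i.
Then b_{i+1} = -3·b_i - 30·7^i = -3·((-3)^(i - 1) - 3·7^i) - 30·7^i = (-3)^i - 3·7^(i + 1) = (-3)^((i+1) - 1) - 3·7^(i+1),
which is the claimed formula at t = i+1.
Hence, by induction on t, the claim holds for every t ≥ 1.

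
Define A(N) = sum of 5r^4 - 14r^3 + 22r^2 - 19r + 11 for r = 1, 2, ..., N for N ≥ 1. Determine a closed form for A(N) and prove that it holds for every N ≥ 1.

A(N) = N(N^4 - N^3 + 2N^2 - 2N + 5)

We claim A(N) = N(N^4 - N^3 + 2N^2 - 2N + 5) for all N ≥ 1.
When N = 1: A(1) = 5, and the closed form gives 5. They agree.
Inductive step: suppose the statement holds for some r ≥ 1, so A(r) = r(r^4 - r^3 + 2r^2 - 2r + 5).
Then A(r+1) = A(r) + (5r^4 + 6r^3 + 10r^2 + 3r + 5) = (r(r^4 - r^3 + 2r^2 - 2r + 5)) + (5r^4 + 6r^3 + 10r^2 + 3r + 5).
Simplifying, A(r+1) = (r + 1)(r^4 + 3r^3 + 5r^2 + 3r + 5) = (r+1)((r+1)^4 - (r+1)^3 + 2(r+1)^2 - 2(r+1) + 5),
which is the closed form with N = r+1.
Hence, by induction on N, the claim holds for every N ≥ 1.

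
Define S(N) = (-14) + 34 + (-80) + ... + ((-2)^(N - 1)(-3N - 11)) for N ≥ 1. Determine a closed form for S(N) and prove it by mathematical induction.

S(N) = (-2)^N(N + 4) - 4

We claim S(N) = (-2)^N(N + 4) - 4 for all N ≥ 1.
Base case (N = 1): S(1) = -14, and the closed form gives -14. They agree.
For the inductive step, assume it holds for an arbitrary i ≥ 1, so S(i) = (-2)^i(i + 4) - 4.
Then S(i+1) = S(i) + ((-2)^i(-3i - 14)) = ((-2)^i(i + 4) - 4) + ((-2)^i(-3i - 14)).
Simplifying, S(i+1) = -2(-2)^i·i - 10(-2)^i - 4 = (-2)^(i+1)((i+1) + 4) - 4,
which is the closed form with N = i+1.
By the principle of mathematical induction, the result holds for all N ≥ 1.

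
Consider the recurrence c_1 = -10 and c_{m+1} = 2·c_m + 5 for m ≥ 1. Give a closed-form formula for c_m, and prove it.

c_m = -5·2^(m - 1) - 5

Computing the first terms: c_1 = -10, c_2 = -15, c_3 = -25. This suggests c_m = -5·2^(m - 1) - 5.
For the base case m = 1: the formula gives -10 = -10 = c_1.
Inductive step: assume the claim holds for m = p, so c_p = -5·2^(p - 1) - 5.
Then c_{p+1} = 2·c_p + 5 = 2·(-5·2^(p - 1) - 5) + 5 = -5·2^p - 5 = -5·2^((p+1) - 1) - 5,
which is the claimed formula at m = p+1.
By induction, the statement is established for all m ≥ 1.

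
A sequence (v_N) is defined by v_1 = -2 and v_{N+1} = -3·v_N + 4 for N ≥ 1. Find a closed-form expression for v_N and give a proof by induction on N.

Computing the first terms: v_1 = -2, v_2 = 10, v_3 = -26. This suggests v_N = (-3)^N + 1.
For the base case N = 1: the formula gives -2 = -2 = v_1.
Suppose the result is true for N = m, so v_m = (-3)^m + 1.
Then v_{m+1} = -3·v_m + 4 = -3·((-3)^m + 1) + 4 = (-3)^(m + 1) + 1,
which is the claimed formula at N = m+1.
By the principle of mathematical induction, the result holds for all N ≥ 1.

v_N = (-3)^N + 1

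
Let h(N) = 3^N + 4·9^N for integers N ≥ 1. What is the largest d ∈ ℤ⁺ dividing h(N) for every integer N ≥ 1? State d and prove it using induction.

d = 3

Computing the first values: h(1) = 39 and h(2) = 333; gcd(39, 333) = 3, so d ≤ 3.
We prove 3 | 3^N + 4·9^N for all N ≥ 1 by induction on N.
Base step (N = 1): h(1) = 39 = 3·(13), so 3 | h(1).
Inductive step: assume the claim holds for N = m, i.e. 3 | h(m). Then
h(m+1) − 9·h(m) = (3^(m+1) + 4·9^(m+1)) − 9·(3^m + 4·9^m) = (1)·3^m·(3 − 9) = (-6)·3^m. Since 3 | h(m) by the inductive hypothesis, 3 | 9·h(m); and 3 | -6 since -6 = 3·-2. Therefore 3 | h(m+1).
This completes the induction.
Therefore the largest such d is 3.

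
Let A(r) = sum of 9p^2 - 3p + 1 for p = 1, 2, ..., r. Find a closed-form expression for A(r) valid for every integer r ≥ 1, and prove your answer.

We claim A(r) = r(3r^2 + 3r + 1) for all r ≥ 1.
For the base case r = 1: A(1) = 7, and the closed form gives 7. They agree.
Suppose the result is true for r = p, so A(p) = p(3p^2 + 3p + 1).
Then A(p+1) = A(p) + (9p^2 + 15p + 7) = (p(3p^2 + 3p + 1)) + (9p^2 + 15p + 7).
Simplifying, A(p+1) = (p + 1)(3p^2 + 9p + 7) = (p+1)(3(p+1)^2 + 3(p+1) + 1),
which is the closed form with r = p+1.
By the principle of mathematical induction, the result holds for all r ≥ 1.

A(r) = r(3r^2 + 3r + 1)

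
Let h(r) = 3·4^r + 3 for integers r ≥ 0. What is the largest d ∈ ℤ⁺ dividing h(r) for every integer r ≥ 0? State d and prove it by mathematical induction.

d = 3

Computing the first values: h(0) = 6 and h(1) = 15; gcd(6, 15) = 3, so d ≤ 3.
We prove 3 | 3·4^r + 3 for all r ≥ 0 by induction on r.
When r = 0: h(0) = 6 = 3·(2), so 3 | h(0).
Suppose the result is true for r = i, i.e. 3 | h(i). Then
h(i+1) = 3·4^(i+1) + 3 = 4·(3·4^i + 3) - 9 = 4·h(i) - 9. The first term is divisible by 3 by the inductive hypothesis, and -9 is divisible by 3. Hence 3 | h(i+1).
This completes the induction.
Therefore the largest such d is 3.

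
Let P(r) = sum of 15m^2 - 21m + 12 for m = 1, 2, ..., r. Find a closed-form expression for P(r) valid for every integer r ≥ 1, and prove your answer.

We claim P(r) = r(5r^2 - 3r + 4) for all r ≥ 1.
For the base case r = 1: P(1) = 6, and the closed form gives 6. They agree.
For the inductive step, assume it holds for an arbitrary m ≥ 1, so P(m) = m(5m^2 - 3m + 4).
Then P(m+1) = P(m) + (15m^2 + 9m + 6) = (m(5m^2 - 3m + 4)) + (15m^2 + 9m + 6).
Simplifying, P(m+1) = (m + 1)(5m^2 + 7m + 6) = (m+1)(5(m+1)^2 - 3(m+1) + 4),
which is the closed form with r = m+1.
By induction, the statement is established for all r ≥ 1.

P(r) = r(5r^2 - 3r + 4)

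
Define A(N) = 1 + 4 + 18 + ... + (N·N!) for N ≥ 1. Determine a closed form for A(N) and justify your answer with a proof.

A(N) = (N + 1)N! - 1

We claim A(N) = (N + 1)N! - 1 for all N ≥ 1.
For the base case N = 1: A(1) = 1, and the closed form gives 1. They agree.
For the inductive step, assume it holds for an arbitrary i ≥ 1, so A(i) = (i + 1)i! - 1.
Then A(i+1) = A(i) + ((i + 1)(i + 1)!) = ((i + 1)i! - 1) + ((i + 1)(i + 1)!).
Simplifying, A(i+1) = ((i+1) + 1)(i+1)! - 1,
which is the closed form with N = i+1.
This completes the induction.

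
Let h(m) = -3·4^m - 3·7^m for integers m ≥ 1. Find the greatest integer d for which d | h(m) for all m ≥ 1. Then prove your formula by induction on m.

Computing the first values: h(1) = -33 and h(2) = -195; gcd(-33, -195) = 3, so d ≤ 3.
We prove 3 | -3·4^m - 3·7^m for all m ≥ 1 by induction on m.
Base step (m = 1): h(1) = -33 = 3·(-11), so 3 | h(1).
For the inductive step, assume it holds for an arbitrary i ≥ 1, i.e. 3 | h(i). Then
h(i+1) − 7·h(i) = (-3·4^(i+1) - 3·7^(i+1)) − 7·(-3·4^i - 3·7^i) = (-3)·4^i·(4 − 7) = (9)·4^i. Since 3 | h(i) by the inductive hypothesis, 3 | 7·h(i); and 3 | 9 since 9 = 3·3. Therefore 3 | h(i+1).
Hence, by induction on m, the claim holds for every m ≥ 1.
Therefore the largest such d is 3.

d = 3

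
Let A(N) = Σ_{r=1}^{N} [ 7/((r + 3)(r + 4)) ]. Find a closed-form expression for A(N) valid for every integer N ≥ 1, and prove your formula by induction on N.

We claim A(N) = 7N/(4(N + 4)) for all N ≥ 1.
Base case (N = 1): A(1) = 7/20, and the closed form gives 7/20. They agree.
Suppose the result is true for N = r, so A(r) = 7r/(4(r + 4)).
Then A(r+1) = A(r) + (7/((r + 4)(r + 5))) = (7r/(4(r + 4))) + (7/((r + 4)(r + 5))).
Simplifying, A(r+1) = 7(r + 1)/(4(r + 5)) = 7(r+1)/(4((r+1) + 4)),
which is the closed form with N = r+1.
Hence, by induction on N, the claim holds for every N ≥ 1.

A(N) = 7N/(4(N + 4))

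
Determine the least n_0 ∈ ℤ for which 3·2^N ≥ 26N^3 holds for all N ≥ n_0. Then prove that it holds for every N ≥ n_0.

n_0 = 15

At N = 14: 49152 < 71344, so the inequality fails and n_0 ≥ 15. We prove 3·2^N ≥ 26N^3 for all N ≥ 15.
Base step (N = 15): 3·2^N = 98304 and 26N^3 = 87750, so 98304 ≥ 87750.
Suppose the result is true for N = p, so 3·2^p ≥ 26p^3.
Then 3·2^(p + 1) = 2·(3·2^p) ≥ 2·(26p^3).
Also, for p ≥ 15 we have 2·(26p^3) ≥ 26(p+1)^3, since 2 ≥ (1 + 1/p)^3 for all p ≥ 15.
Combining, 3·2^(p + 1) ≥ 26(p+1)^3.
By the principle of mathematical induction, the result holds for all N ≥ 15.
Hence the smallest such n_0 is 15.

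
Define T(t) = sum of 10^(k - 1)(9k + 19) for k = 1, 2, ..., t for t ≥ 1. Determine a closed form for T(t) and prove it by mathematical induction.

We claim T(t) = 10^t(t + 2) - 2 for all t ≥ 1.
For the base case t = 1: T(1) = 28, and the closed form gives 28. They agree.
Suppose the result is true for t = k, so T(k) = 10^k(k + 2) - 2.
Then T(k+1) = T(k) + (10^k(9k + 28)) = (10^k(k + 2) - 2) + (10^k(9k + 28)).
Simplifying, T(k+1) = 10·10^k·k + 30·10^k - 2 = 10^(k+1)((k+1) + 2) - 2,
which is the closed form with t = k+1.
By induction, the statement is established for all t ≥ 1.

T(t) = 10^t(t + 2) - 2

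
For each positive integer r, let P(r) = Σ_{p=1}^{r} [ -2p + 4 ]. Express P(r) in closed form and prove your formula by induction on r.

P(r) = -r(r - 3)

We claim P(r) = -r(r - 3) for all r ≥ 1.
For the base case r = 1: P(1) = 2, and the closed form gives 2. They agree.
Inductive step: suppose the statement holds for some p ≥ 1, so P(p) = p(-p + 3).
Then P(p+1) = P(p) + (-2p + 2) = (p(-p + 3)) + (-2p + 2).
Simplifying, P(p+1) = -(p - 2)(p + 1) = -(p+1)((p+1) - 3),
which is the closed form with r = p+1.
By the principle of mathematical induction, the result holds for all r ≥ 1.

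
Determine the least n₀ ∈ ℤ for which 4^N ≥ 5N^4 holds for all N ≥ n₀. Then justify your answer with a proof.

At N = 6: 4096 < 6480, so the inequality fails and n₀ ≥ 7. We prove 4^N ≥ 5N^4 for all N ≥ 7.
Base step (N = 7): 4^N = 16384 and 5N^4 = 12005, so 16384 ≥ 12005.
Inductive step: suppose the statement holds for some j ≥ 7, so 4^j ≥ 5j^4.
Then 4^(j + 1) = 4·(4^j) ≥ 4·(5j^4).
Also, for j ≥ 7 we have 4·(5j^4) ≥ 5(j+1)^4, since 4 ≥ (1 + 1/j)^4 for all j ≥ 7.
Combining, 4^(j + 1) ≥ 5(j+1)^4.
By induction, the statement is established for all N ≥ 7.
Hence the smallest such n₀ is 7.

n₀ = 7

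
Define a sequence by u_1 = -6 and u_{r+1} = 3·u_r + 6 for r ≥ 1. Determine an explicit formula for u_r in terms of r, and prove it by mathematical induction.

u_r = -3^r - 3

Computing the first terms: u_1 = -6, u_2 = -12, u_3 = -30. This suggests u_r = -3^r - 3.
Base step (r = 1): the formula gives -6 = -6 = u_1.
For the inductive step, assume it holds for an arbitrary j ≥ 1, so u_j = -3^j - 3.
Then u_{j+1} = 3·u_j + 6 = 3·(-3^j - 3) + 6 = -3^(j + 1) - 3,
which is the claimed formula at r = j+1.
This completes the induction.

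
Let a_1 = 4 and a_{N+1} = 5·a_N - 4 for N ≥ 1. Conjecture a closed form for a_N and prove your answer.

a_N = 3·5^(N - 1) + 1

Computing the first terms: a_1 = 4, a_2 = 16, a_3 = 76. This suggests a_N = 3·5^(N - 1) + 1.
For the base case N = 1: the formula gives 4 = 4 = a_1.
Inductive step: assume the claim holds for N = k, so a_k = 3·5^(k - 1) + 1.
Then a_{k+1} = 5·a_k - 4 = 5·(3·5^(k - 1) + 1) - 4 = 3·5^k + 1 = 3·5^((k+1) - 1) + 1,
which is the claimed formula at N = k+1.
By induction, the statement is established for all N ≥ 1.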